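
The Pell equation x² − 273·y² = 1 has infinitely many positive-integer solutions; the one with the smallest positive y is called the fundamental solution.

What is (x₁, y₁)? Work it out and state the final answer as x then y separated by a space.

√273 → a₀=16, period (1,1,10,1,1,32); ℓ=6 even so k=5
step 0: (16, 1)  from 16·(1,0) + (0,1)
step 1: (17, 1)  from 1·(16,1) + (1,0)
…
step 3: (347, 21)  from 10·(33,2) + (17,1)
step 4: (380, 23)  from 1·(347,21) + (33,2)
step 5: (727, 44)  from 1·(380,23) + (347,21)
fundamental: x₁=727, y₁=44  (since 528529 − 273·1936 = 1)

727 44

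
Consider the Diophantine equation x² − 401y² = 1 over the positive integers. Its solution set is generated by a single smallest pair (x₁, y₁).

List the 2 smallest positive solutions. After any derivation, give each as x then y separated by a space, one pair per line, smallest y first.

[20; 40] for √401; ℓ=1 ⇒ convergent index 1
a_0=20:  p_0=20·1+0=20,  q_0=20·0+1=1
a_1=40:  p_1=40·20+1=801,  q_1=40·1+0=40
(x₁, y₁) = (801, 40);  801² − 401·40² = 1 ✓
(x_2, y_2) = (801·801 + 401·40·40, 801·40 + 40·801) = (1283201, 64080)

801 40
1283201 64080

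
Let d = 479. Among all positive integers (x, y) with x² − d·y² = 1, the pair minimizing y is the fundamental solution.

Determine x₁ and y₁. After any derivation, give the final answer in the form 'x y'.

d=479: √d = [21; 1,7,1,3,2,21,2,3,1,7,1,42] (ℓ=12, even), read p_11/q_11
step 0: (21, 1)  from 21·(1,0) + (0,1)
step 1: (22, 1)  from 1·(21,1) + (1,0)
step 2: (175, 8)  from 7·(22,1) + (21,1)
step 3: (197, 9)  from 1·(175,8) + (22,1)
step 4: (766, 35)  from 3·(197,9) + (175,8)
…
step 6: (37075, 1694)  from 21·(1729,79) + (766,35)
step 7: (75879, 3467)  from 2·(37075,1694) + (1729,79)
step 8: (264712, 12095)  from 3·(75879,3467) + (37075,1694)
step 9: (340591, 15562)  from 1·(264712,12095) + (75879,3467)
step 10: (2648849, 121029)  from 7·(340591,15562) + (264712,12095)
step 11: (2989440, 136591)  from 1·(2648849,121029) + (340591,15562)
(x₁, y₁) = (2989440, 136591);  2989440² − 479·136591² = 1 ✓

2989440 136591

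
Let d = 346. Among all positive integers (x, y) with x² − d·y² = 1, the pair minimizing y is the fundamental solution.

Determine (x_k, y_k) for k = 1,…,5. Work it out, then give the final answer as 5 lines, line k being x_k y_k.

17299 930
598510801 32176140
20707276675699 1113230090790
716430357827323201 38515534648976280
24787057499402451432499 1332560466672051244650

d=346: √d = [18; 1,1,1,1,36] (ℓ=5, odd), read p_9/q_9
step 0: (18, 1)  from 18·(1,0) + (0,1)
step 1: (19, 1)  from 1·(18,1) + (1,0)
step 2: (37, 2)  from 1·(19,1) + (18,1)
…
step 4: (93, 5)  from 1·(56,3) + (37,2)
step 5: (3404, 183)  from 36·(93,5) + (56,3)
step 6: (3497, 188)  from 1·(3404,183) + (93,5)
step 7: (6901, 371)  from 1·(3497,188) + (3404,183)
step 8: (10398, 559)  from 1·(6901,371) + (3497,188)
step 9: (17299, 930)  from 1·(10398,559) + (6901,371)
→ (17299, 930).  Check: 17299²=299255401, 346·930²=299255400, difference 1.
(17299+930√346)^2 = 598510801 + 32176140√346
(17299+930√346)^3 = 20707276675699 + 1113230090790√346
(17299+930√346)^4 = 716430357827323201 + 38515534648976280√346
(17299+930√346)^5 = 24787057499402451432499 + 1332560466672051244650√346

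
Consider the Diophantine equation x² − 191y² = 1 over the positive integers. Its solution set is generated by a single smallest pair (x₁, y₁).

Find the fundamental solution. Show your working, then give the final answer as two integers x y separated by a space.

[13; 1,4,1,1,3,…,4,1,26] for √191; ℓ=16 ⇒ convergent index 15
k=0  a_k=13  p_k/q_k = 13/1
k=1  a_k=1  p_k/q_k = 14/1
k=2  a_k=4  p_k/q_k = 69/5
…
k=4  a_k=1  p_k/q_k = 152/11
k=5  a_k=3  p_k/q_k = 539/39
k=6  a_k=2  p_k/q_k = 1230/89
k=7  a_k=2  p_k/q_k = 2999/217
k=8  a_k=13  p_k/q_k = 40217/2910
k=9  a_k=2  p_k/q_k = 83433/6037
k=10  a_k=2  p_k/q_k = 207083/14984
…
k=13  a_k=1  p_k/q_k = 1616447/116962
k=14  a_k=4  p_k/q_k = 7377553/533821
k=15  a_k=1  p_k/q_k = 8994000/650783
(x₁, y₁) = (8994000, 650783);  8994000² − 191·650783² = 1 ✓

8994000 650783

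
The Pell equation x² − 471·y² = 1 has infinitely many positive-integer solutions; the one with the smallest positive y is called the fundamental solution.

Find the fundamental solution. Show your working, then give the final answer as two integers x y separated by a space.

d=471: √d = [21; 1,2,2,1,3,…,2,1,42] (ℓ=14, even), read p_13/q_13
i=0: a=21 ⇒ p=21, q=1
i=1: a=1 ⇒ p=22, q=1
…
i=3: a=2 ⇒ p=152, q=7
…
i=6: a=4 ⇒ p=3429, q=158
…
i=10: a=1 ⇒ p=843469, q=38865
…
i=12: a=2 ⇒ p=5506953, q=253747
i=13: a=1 ⇒ p=7838695, q=361188
→ (7838695, 361188).  Check: 7838695²=61445139303025, 471·361188²=61445139303024, difference 1.

7838695 361188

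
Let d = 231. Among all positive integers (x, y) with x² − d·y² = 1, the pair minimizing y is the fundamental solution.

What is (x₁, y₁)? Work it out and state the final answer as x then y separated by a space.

√231 = [15; 5,30, …], period ℓ=2 (even) → k=1
i=0: a=15 ⇒ p=15, q=1
i=1: a=5 ⇒ p=76, q=5
→ (76, 5).  Check: 76²=5776, 231·5²=5775, difference 1.

76 5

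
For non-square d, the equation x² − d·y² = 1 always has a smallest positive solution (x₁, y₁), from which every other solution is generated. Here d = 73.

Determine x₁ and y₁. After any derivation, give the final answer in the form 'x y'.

√73 → a₀=8, period (1,1,5,5,1,1,16); ℓ=7 odd so k=13
i=0: a=8 ⇒ p=8, q=1
…
i=3: a=5 ⇒ p=94, q=11
i=4: a=5 ⇒ p=487, q=57
…
i=6: a=1 ⇒ p=1068, q=125
i=7: a=16 ⇒ p=17669, q=2068
…
i=10: a=5 ⇒ p=200767, q=23498
…
i=12: a=1 ⇒ p=1241008, q=145249
i=13: a=1 ⇒ p=2281249, q=267000
→ (2281249, 267000).  Check: 2281249²=5204097000001, 73·267000²=5204097000000, difference 1.

2281249 267000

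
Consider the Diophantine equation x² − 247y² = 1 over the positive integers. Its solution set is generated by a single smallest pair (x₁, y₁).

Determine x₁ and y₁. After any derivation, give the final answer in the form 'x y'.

85292 5427

d=247: √d = [15; 1,2,1,1,9,1,9,1,1,2,1,30] (ℓ=12, even), read p_11/q_11
step 0: (15, 1)  from 15·(1,0) + (0,1)
…
step 2: (47, 3)  from 2·(16,1) + (15,1)
step 3: (63, 4)  from 1·(47,3) + (16,1)
step 4: (110, 7)  from 1·(63,4) + (47,3)
step 5: (1053, 67)  from 9·(110,7) + (63,4)
…
step 7: (11520, 733)  from 9·(1163,74) + (1053,67)
step 8: (12683, 807)  from 1·(11520,733) + (1163,74)
…
step 10: (61089, 3887)  from 2·(24203,1540) + (12683,807)
step 11: (85292, 5427)  from 1·(61089,3887) + (24203,1540)
(x₁, y₁) = (85292, 5427);  85292² − 247·5427² = 1 ✓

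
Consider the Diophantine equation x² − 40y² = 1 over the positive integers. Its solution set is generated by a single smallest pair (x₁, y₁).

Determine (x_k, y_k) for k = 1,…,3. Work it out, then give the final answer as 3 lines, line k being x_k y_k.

d=40: √d = [6; 3,12] (ℓ=2, even), read p_1/q_1
a_0=6:  p_0=6·1+0=6,  q_0=6·0+1=1
a_1=3:  p_1=3·6+1=19,  q_1=3·1+0=3
fundamental: x₁=19, y₁=3  (since 361 − 40·9 = 1)
(x_2, y_2) = (19·19 + 40·3·3, 19·3 + 3·19) = (721, 114)
(x_3, y_3) = (19·721 + 40·3·114, 19·114 + 3·721) = (27379, 4329)

19 3
721 114
27379 4329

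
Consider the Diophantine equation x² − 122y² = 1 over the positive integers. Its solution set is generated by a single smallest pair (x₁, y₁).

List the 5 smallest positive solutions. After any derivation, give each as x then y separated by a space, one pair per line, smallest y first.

243 22
118097 10692
57394899 5196290
27893802817 2525386248
13556330774163 1227332520238

√122 = [11; 22, …], period ℓ=1 (odd) → k=1
i=0: a=11 ⇒ p=11, q=1
i=1: a=22 ⇒ p=243, q=22
fundamental: x₁=243, y₁=22  (since 59049 − 122·484 = 1)
(x_2, y_2) = (243·243 + 122·22·22, 243·22 + 22·243) = (118097, 10692)
(x_3, y_3) = (243·118097 + 122·22·10692, 243·10692 + 22·118097) = (57394899, 5196290)
(x_4, y_4) = (243·57394899 + 122·22·5196290, 243·5196290 + 22·57394899) = (27893802817, 2525386248)
(x_5, y_5) = (243·27893802817 + 122·22·2525386248, 243·2525386248 + 22·27893802817) = (13556330774163, 1227332520238)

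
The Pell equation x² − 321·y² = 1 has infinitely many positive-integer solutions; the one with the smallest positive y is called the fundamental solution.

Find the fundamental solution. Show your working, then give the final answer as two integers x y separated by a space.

√321 = [17; 1,10,1,34, …], period ℓ=4 (even) → k=3
step 0: (17, 1)  from 17·(1,0) + (0,1)
…
step 2: (197, 11)  from 10·(18,1) + (17,1)
step 3: (215, 12)  from 1·(197,11) + (18,1)
→ (215, 12).  Check: 215²=46225, 321·12²=46224, difference 1.

215 12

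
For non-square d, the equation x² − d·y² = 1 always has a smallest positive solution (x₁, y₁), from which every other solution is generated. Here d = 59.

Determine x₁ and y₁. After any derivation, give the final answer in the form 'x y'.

d=59: √d = [7; 1,2,7,2,1,14] (ℓ=6, even), read p_5/q_5
k=0  a_k=7  p_k/q_k = 7/1
…
k=2  a_k=2  p_k/q_k = 23/3
…
k=4  a_k=2  p_k/q_k = 361/47
k=5  a_k=1  p_k/q_k = 530/69
fundamental: x₁=530, y₁=69  (since 280900 − 59·4761 = 1)

530 69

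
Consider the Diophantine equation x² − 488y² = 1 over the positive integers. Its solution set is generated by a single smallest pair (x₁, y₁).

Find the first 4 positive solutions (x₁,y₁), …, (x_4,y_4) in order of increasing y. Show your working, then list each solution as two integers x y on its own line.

√488 → a₀=22, period (11,44); ℓ=2 even so k=1
a_0=22:  p_0=22·1+0=22,  q_0=22·0+1=1
a_1=11:  p_1=11·22+1=243,  q_1=11·1+0=11
→ (243, 11).  Check: 243²=59049, 488·11²=59048, difference 1.
(243+11√488)^2 = 118097 + 5346√488
(243+11√488)^3 = 57394899 + 2598145√488
(243+11√488)^4 = 27893802817 + 1262693124√488

243 11
118097 5346
57394899 2598145
27893802817 1262693124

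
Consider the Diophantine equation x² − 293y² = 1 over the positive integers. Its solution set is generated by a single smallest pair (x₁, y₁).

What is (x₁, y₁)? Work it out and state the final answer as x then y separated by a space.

12320649 719780

√293 → a₀=17, period (8,1,1,8,34); ℓ=5 odd so k=9
i=0: a=17 ⇒ p=17, q=1
i=1: a=8 ⇒ p=137, q=8
i=2: a=1 ⇒ p=154, q=9
i=3: a=1 ⇒ p=291, q=17
i=4: a=8 ⇒ p=2482, q=145
…
i=7: a=1 ⇒ p=764593, q=44668
i=8: a=1 ⇒ p=1444507, q=84389
i=9: a=8 ⇒ p=12320649, q=719780
(x₁, y₁) = (12320649, 719780);  12320649² − 293·719780² = 1 ✓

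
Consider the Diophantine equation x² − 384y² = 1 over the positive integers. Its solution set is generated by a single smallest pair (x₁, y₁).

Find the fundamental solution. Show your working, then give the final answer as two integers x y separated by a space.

√384 = [19; 1,1,2,9,2,1,1,38, …], period ℓ=8 (even) → k=7
k=0  a_k=19  p_k/q_k = 19/1
…
k=4  a_k=9  p_k/q_k = 921/47
…
k=6  a_k=1  p_k/q_k = 2861/146
k=7  a_k=1  p_k/q_k = 4801/245
fundamental: x₁=4801, y₁=245  (since 23049601 − 384·60025 = 1)

4801 245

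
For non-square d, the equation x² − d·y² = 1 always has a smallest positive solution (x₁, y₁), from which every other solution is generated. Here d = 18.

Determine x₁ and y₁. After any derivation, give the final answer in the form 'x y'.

17 4

√18 = [4; 4,8, …], period ℓ=2 (even) → k=1
k=0  a_k=4  p_k/q_k = 4/1
k=1  a_k=4  p_k/q_k = 17/4
→ (17, 4).  Check: 17²=289, 18·4²=288, difference 1.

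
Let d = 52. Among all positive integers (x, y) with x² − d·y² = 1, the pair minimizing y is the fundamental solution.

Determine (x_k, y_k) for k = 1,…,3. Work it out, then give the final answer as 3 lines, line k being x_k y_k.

649 90
842401 116820
1093435849 151632270

[7; 4,1,2,1,4,14] for √52; ℓ=6 ⇒ convergent index 5
a_0=7:  p_0=7·1+0=7,  q_0=7·0+1=1
a_1=4:  p_1=4·7+1=29,  q_1=4·1+0=4
a_2=1:  p_2=1·29+7=36,  q_2=1·4+1=5
…
a_4=1:  p_4=1·101+36=137,  q_4=1·14+5=19
a_5=4:  p_5=4·137+101=649,  q_5=4·19+14=90
fundamental: x₁=649, y₁=90  (since 421201 − 52·8100 = 1)
k=2:  x_2 = 649·649+52·90·90 = 842401,  y_2 = 649·90+90·649 = 116820
k=3:  x_3 = 649·842401+52·90·116820 = 1093435849,  y_3 = 649·116820+90·842401 = 151632270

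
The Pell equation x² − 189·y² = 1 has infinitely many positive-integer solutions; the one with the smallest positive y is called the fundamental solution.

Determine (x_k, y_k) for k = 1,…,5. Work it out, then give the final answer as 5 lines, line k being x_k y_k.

√189 → a₀=13, period (1,2,1,26); ℓ=4 even so k=3
i=0: a=13 ⇒ p=13, q=1
…
i=2: a=2 ⇒ p=41, q=3
i=3: a=1 ⇒ p=55, q=4
(x₁, y₁) = (55, 4);  55² − 189·4² = 1 ✓
(x_2, y_2) = (55·55 + 189·4·4, 55·4 + 4·55) = (6049, 440)
(x_3, y_3) = (55·6049 + 189·4·440, 55·440 + 4·6049) = (665335, 48396)
(x_4, y_4) = (55·665335 + 189·4·48396, 55·48396 + 4·665335) = (73180801, 5323120)
(x_5, y_5) = (55·73180801 + 189·4·5323120, 55·5323120 + 4·73180801) = (8049222775, 585494804)

55 4
6049 440
665335 48396
73180801 5323120
8049222775 585494804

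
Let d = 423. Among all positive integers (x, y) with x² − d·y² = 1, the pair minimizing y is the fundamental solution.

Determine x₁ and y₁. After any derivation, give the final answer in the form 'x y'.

d=423: √d = [20; 1,1,3,4,3,1,1,40] (ℓ=8, even), read p_7/q_7
step 0: (20, 1)  from 20·(1,0) + (0,1)
step 1: (21, 1)  from 1·(20,1) + (1,0)
…
step 6: (2612, 127)  from 1·(1995,97) + (617,30)
step 7: (4607, 224)  from 1·(2612,127) + (1995,97)
fundamental: x₁=4607, y₁=224  (since 21224449 − 423·50176 = 1)

4607 224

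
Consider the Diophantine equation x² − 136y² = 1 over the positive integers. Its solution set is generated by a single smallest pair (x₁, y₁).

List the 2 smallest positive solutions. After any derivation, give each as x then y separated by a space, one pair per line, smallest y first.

35 3
2449 210

[11; 1,1,1,22] for √136; ℓ=4 ⇒ convergent index 3
a_0=11:  p_0=11·1+0=11,  q_0=11·0+1=1
…
a_2=1:  p_2=1·12+11=23,  q_2=1·1+1=2
a_3=1:  p_3=1·23+12=35,  q_3=1·2+1=3
fundamental: x₁=35, y₁=3  (since 1225 − 136·9 = 1)
(x_2, y_2) = (35·35 + 136·3·3, 35·3 + 3·35) = (2449, 210)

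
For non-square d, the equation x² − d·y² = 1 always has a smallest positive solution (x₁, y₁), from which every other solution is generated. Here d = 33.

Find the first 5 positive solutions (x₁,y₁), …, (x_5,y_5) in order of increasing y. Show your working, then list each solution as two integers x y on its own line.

23 4
1057 184
48599 8460
2234497 388976
102738263 17884436

√33 → a₀=5, period (1,2,1,10); ℓ=4 even so k=3
a_0=5:  p_0=5·1+0=5,  q_0=5·0+1=1
a_1=1:  p_1=1·5+1=6,  q_1=1·1+0=1
a_2=2:  p_2=2·6+5=17,  q_2=2·1+1=3
a_3=1:  p_3=1·17+6=23,  q_3=1·3+1=4
fundamental: x₁=23, y₁=4  (since 529 − 33·16 = 1)
(x_2, y_2) = (23·23 + 33·4·4, 23·4 + 4·23) = (1057, 184)
(x_3, y_3) = (23·1057 + 33·4·184, 23·184 + 4·1057) = (48599, 8460)
(x_4, y_4) = (23·48599 + 33·4·8460, 23·8460 + 4·48599) = (2234497, 388976)
(x_5, y_5) = (23·2234497 + 33·4·388976, 23·388976 + 4·2234497) = (102738263, 17884436)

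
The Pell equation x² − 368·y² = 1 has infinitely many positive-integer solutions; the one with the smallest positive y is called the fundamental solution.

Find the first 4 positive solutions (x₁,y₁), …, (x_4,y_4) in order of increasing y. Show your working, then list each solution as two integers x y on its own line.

1151 60
2649601 138120
6099380351 317952180
14040770918401 731925780240

d=368: √d = [19; 5,2,5,38] (ℓ=4, even), read p_3/q_3
k=0  a_k=19  p_k/q_k = 19/1
…
k=2  a_k=2  p_k/q_k = 211/11
k=3  a_k=5  p_k/q_k = 1151/60
fundamental: x₁=1151, y₁=60  (since 1324801 − 368·3600 = 1)
n=2: (1151,60)∘(1151,60) = (1151·1151+368·60·60, 1151·60+60·1151) = (2649601,138120)
n=3: (2649601,138120)∘(1151,60) = (1151·2649601+368·60·138120, 1151·138120+60·2649601) = (6099380351,317952180)
n=4: (6099380351,317952180)∘(1151,60) = (1151·6099380351+368·60·317952180, 1151·317952180+60·6099380351) = (14040770918401,731925780240)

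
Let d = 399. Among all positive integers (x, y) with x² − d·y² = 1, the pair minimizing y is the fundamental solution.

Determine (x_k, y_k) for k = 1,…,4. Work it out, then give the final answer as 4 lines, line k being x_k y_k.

√399 = [19; 1,38, …], period ℓ=2 (even) → k=1
k=0  a_k=19  p_k/q_k = 19/1
k=1  a_k=1  p_k/q_k = 20/1
fundamental: x₁=20, y₁=1  (since 400 − 399·1 = 1)
(20+1√399)^2 = 799 + 40√399
(20+1√399)^3 = 31940 + 1599√399
(20+1√399)^4 = 1276801 + 63920√399

20 1
799 40
31940 1599
1276801 63920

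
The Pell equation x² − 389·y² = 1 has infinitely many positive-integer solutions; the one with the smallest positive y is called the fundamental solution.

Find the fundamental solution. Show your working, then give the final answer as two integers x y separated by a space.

√389 → a₀=19, period (1,2,1,1,1,1,2,1,38); ℓ=9 odd so k=17
k=0  a_k=19  p_k/q_k = 19/1
k=1  a_k=1  p_k/q_k = 20/1
k=2  a_k=2  p_k/q_k = 59/3
k=3  a_k=1  p_k/q_k = 79/4
k=4  a_k=1  p_k/q_k = 138/7
…
k=7  a_k=2  p_k/q_k = 927/47
k=8  a_k=1  p_k/q_k = 1282/65
…
k=13  a_k=1  p_k/q_k = 353911/17944
…
k=16  a_k=2  p_k/q_k = 2376809/120509
k=17  a_k=1  p_k/q_k = 3287049/166660
fundamental: x₁=3287049, y₁=166660  (since 10804691128401 − 389·27775555600 = 1)

3287049 166660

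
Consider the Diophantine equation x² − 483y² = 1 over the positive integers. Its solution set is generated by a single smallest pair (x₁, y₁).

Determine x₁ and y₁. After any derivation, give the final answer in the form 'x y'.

22 1

d=483: √d = [21; 1,42] (ℓ=2, even), read p_1/q_1
k=0  a_k=21  p_k/q_k = 21/1
k=1  a_k=1  p_k/q_k = 22/1
(x₁, y₁) = (22, 1);  22² − 483·1² = 1 ✓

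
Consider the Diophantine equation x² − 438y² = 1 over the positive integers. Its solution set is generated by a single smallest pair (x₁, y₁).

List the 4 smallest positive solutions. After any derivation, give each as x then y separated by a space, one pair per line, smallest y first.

√438 = [20; 1,12,1,40, …], period ℓ=4 (even) → k=3
k=0  a_k=20  p_k/q_k = 20/1
k=1  a_k=1  p_k/q_k = 21/1
k=2  a_k=12  p_k/q_k = 272/13
k=3  a_k=1  p_k/q_k = 293/14
→ (293, 14).  Check: 293²=85849, 438·14²=85848, difference 1.
(x_2, y_2) = (293·293 + 438·14·14, 293·14 + 14·293) = (171697, 8204)
(x_3, y_3) = (293·171697 + 438·14·8204, 293·8204 + 14·171697) = (100614149, 4807530)
(x_4, y_4) = (293·100614149 + 438·14·4807530, 293·4807530 + 14·100614149) = (58959719617, 2817204376)

293 14
171697 8204
100614149 4807530
58959719617 2817204376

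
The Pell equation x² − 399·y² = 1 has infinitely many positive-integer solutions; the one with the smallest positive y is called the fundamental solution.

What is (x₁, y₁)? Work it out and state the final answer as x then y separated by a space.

20 1

[19; 1,38] for √399; ℓ=2 ⇒ convergent index 1
step 0: (19, 1)  from 19·(1,0) + (0,1)
step 1: (20, 1)  from 1·(19,1) + (1,0)
→ (20, 1).  Check: 20²=400, 399·1²=399, difference 1.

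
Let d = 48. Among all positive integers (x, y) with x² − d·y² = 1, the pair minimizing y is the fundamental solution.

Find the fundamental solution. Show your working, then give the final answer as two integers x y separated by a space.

√48 → a₀=6, period (1,12); ℓ=2 even so k=1
k=0  a_k=6  p_k/q_k = 6/1
k=1  a_k=1  p_k/q_k = 7/1
fundamental: x₁=7, y₁=1  (since 49 − 48·1 = 1)

7 1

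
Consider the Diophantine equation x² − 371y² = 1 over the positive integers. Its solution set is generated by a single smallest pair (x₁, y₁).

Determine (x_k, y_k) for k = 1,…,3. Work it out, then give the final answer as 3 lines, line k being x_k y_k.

[19; 3,1,4,1,3,38] for √371; ℓ=6 ⇒ convergent index 5
step 0: (19, 1)  from 19·(1,0) + (0,1)
step 1: (58, 3)  from 3·(19,1) + (1,0)
step 2: (77, 4)  from 1·(58,3) + (19,1)
step 3: (366, 19)  from 4·(77,4) + (58,3)
step 4: (443, 23)  from 1·(366,19) + (77,4)
step 5: (1695, 88)  from 3·(443,23) + (366,19)
→ (1695, 88).  Check: 1695²=2873025, 371·88²=2873024, difference 1.
(1695+88√371)^2 = 5746049 + 298320√371
(1695+88√371)^3 = 19479104415 + 1011304712√371

1695 88
5746049 298320
19479104415 1011304712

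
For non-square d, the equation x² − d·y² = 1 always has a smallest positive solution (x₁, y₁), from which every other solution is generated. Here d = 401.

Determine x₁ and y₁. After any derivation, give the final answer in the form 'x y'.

801 40

d=401: √d = [20; 40] (ℓ=1, odd), read p_1/q_1
i=0: a=20 ⇒ p=20, q=1
i=1: a=40 ⇒ p=801, q=40
→ (801, 40).  Check: 801²=641601, 401·40²=641600, difference 1.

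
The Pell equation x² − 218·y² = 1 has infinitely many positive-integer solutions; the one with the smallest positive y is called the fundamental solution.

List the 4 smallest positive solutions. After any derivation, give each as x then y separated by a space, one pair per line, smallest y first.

126003 8534
31753512017 2150619204
8002075549230099 541968943114690
2016571050827526816577 136579425476409948936

[14; 1,3,3,1,28] for √218; ℓ=5 ⇒ convergent index 9
step 0: (14, 1)  from 14·(1,0) + (0,1)
…
step 4: (251, 17)  from 1·(192,13) + (59,4)
…
step 8: (96370, 6527)  from 3·(29633,2007) + (7471,506)
step 9: (126003, 8534)  from 1·(96370,6527) + (29633,2007)
fundamental: x₁=126003, y₁=8534  (since 15876756009 − 218·72829156 = 1)
(x_2, y_2) = (126003·126003 + 218·8534·8534, 126003·8534 + 8534·126003) = (31753512017, 2150619204)
(x_3, y_3) = (126003·31753512017 + 218·8534·2150619204, 126003·2150619204 + 8534·31753512017) = (8002075549230099, 541968943114690)
(x_4, y_4) = (126003·8002075549230099 + 218·8534·541968943114690, 126003·541968943114690 + 8534·8002075549230099) = (2016571050827526816577, 136579425476409948936)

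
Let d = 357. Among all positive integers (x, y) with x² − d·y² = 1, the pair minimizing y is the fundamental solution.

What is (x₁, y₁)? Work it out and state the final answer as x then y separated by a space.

3401 180

[18; 1,8,2,8,1,36] for √357; ℓ=6 ⇒ convergent index 5
a_0=18:  p_0=18·1+0=18,  q_0=18·0+1=1
a_1=1:  p_1=1·18+1=19,  q_1=1·1+0=1
…
a_3=2:  p_3=2·170+19=359,  q_3=2·9+1=19
a_4=8:  p_4=8·359+170=3042,  q_4=8·19+9=161
a_5=1:  p_5=1·3042+359=3401,  q_5=1·161+19=180
(x₁, y₁) = (3401, 180);  3401² − 357·180² = 1 ✓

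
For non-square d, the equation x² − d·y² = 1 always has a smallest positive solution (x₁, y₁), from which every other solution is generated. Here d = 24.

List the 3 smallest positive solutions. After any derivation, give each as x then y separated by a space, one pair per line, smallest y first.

5 1
49 10
485 99

d=24: √d = [4; 1,8] (ℓ=2, even), read p_1/q_1
a_0=4:  p_0=4·1+0=4,  q_0=4·0+1=1
a_1=1:  p_1=1·4+1=5,  q_1=1·1+0=1
→ (5, 1).  Check: 5²=25, 24·1²=24, difference 1.
k=2:  x_2 = 5·5+24·1·1 = 49,  y_2 = 5·1+1·5 = 10
k=3:  x_3 = 5·49+24·1·10 = 485,  y_3 = 5·10+1·49 = 99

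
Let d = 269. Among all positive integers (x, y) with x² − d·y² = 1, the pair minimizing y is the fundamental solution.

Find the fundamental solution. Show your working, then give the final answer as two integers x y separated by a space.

13449 820

√269 → a₀=16, period (2,2,32); ℓ=3 odd so k=5
a_0=16:  p_0=16·1+0=16,  q_0=16·0+1=1
…
a_2=2:  p_2=2·33+16=82,  q_2=2·2+1=5
…
a_4=2:  p_4=2·2657+82=5396,  q_4=2·162+5=329
a_5=2:  p_5=2·5396+2657=13449,  q_5=2·329+162=820
fundamental: x₁=13449, y₁=820  (since 180875601 − 269·672400 = 1)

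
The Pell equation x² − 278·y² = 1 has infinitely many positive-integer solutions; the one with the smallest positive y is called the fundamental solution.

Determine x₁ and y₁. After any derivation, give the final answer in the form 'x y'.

2501 150

[16; 1,2,16,2,1,32] for √278; ℓ=6 ⇒ convergent index 5
i=0: a=16 ⇒ p=16, q=1
…
i=2: a=2 ⇒ p=50, q=3
i=3: a=16 ⇒ p=817, q=49
i=4: a=2 ⇒ p=1684, q=101
i=5: a=1 ⇒ p=2501, q=150
→ (2501, 150).  Check: 2501²=6255001, 278·150²=6255000, difference 1.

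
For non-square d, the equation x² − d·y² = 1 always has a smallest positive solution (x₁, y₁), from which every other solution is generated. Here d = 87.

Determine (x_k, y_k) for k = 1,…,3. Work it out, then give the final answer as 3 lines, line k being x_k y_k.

√87 → a₀=9, period (3,18); ℓ=2 even so k=1
step 0: (9, 1)  from 9·(1,0) + (0,1)
step 1: (28, 3)  from 3·(9,1) + (1,0)
fundamental: x₁=28, y₁=3  (since 784 − 87·9 = 1)
(x_2, y_2) = (28·28 + 87·3·3, 28·3 + 3·28) = (1567, 168)
(x_3, y_3) = (28·1567 + 87·3·168, 28·168 + 3·1567) = (87724, 9405)

28 3
1567 168
87724 9405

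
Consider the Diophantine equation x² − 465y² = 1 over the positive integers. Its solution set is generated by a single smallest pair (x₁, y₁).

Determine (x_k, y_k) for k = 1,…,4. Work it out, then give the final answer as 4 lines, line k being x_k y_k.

15871 736
503777281 23362112
15990898437631 741560158368
507583097703505921 23538602523554944

d=465: √d = [21; 1,1,3,2,2,2,3,1,1,42] (ℓ=10, even), read p_9/q_9
i=0: a=21 ⇒ p=21, q=1
i=1: a=1 ⇒ p=22, q=1
i=2: a=1 ⇒ p=43, q=2
…
i=4: a=2 ⇒ p=345, q=16
…
i=6: a=2 ⇒ p=2027, q=94
…
i=8: a=1 ⇒ p=8949, q=415
i=9: a=1 ⇒ p=15871, q=736
(x₁, y₁) = (15871, 736);  15871² − 465·736² = 1 ✓
n=2: (15871,736)∘(15871,736) = (15871·15871+465·736·736, 15871·736+736·15871) = (503777281,23362112)
n=3: (503777281,23362112)∘(15871,736) = (15871·503777281+465·736·23362112, 15871·23362112+736·503777281) = (15990898437631,741560158368)
n=4: (15990898437631,741560158368)∘(15871,736) = (15871·15990898437631+465·736·741560158368, 15871·741560158368+736·15990898437631) = (507583097703505921,23538602523554944)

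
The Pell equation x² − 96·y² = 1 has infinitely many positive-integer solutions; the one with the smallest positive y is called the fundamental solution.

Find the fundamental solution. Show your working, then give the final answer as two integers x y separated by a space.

49 5

√96 = [9; 1,3,1,18, …], period ℓ=4 (even) → k=3
i=0: a=9 ⇒ p=9, q=1
i=1: a=1 ⇒ p=10, q=1
i=2: a=3 ⇒ p=39, q=4
i=3: a=1 ⇒ p=49, q=5
(x₁, y₁) = (49, 5);  49² − 96·5² = 1 ✓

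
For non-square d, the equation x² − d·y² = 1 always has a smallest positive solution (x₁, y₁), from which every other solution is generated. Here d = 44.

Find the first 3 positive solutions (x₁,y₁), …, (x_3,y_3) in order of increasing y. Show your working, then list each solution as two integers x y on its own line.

199 30
79201 11940
31521799 4752090

√44 → a₀=6, period (1,1,1,2,1,1,1,12); ℓ=8 even so k=7
k=0  a_k=6  p_k/q_k = 6/1
k=1  a_k=1  p_k/q_k = 7/1
…
k=6  a_k=1  p_k/q_k = 126/19
k=7  a_k=1  p_k/q_k = 199/30
fundamental: x₁=199, y₁=30  (since 39601 − 44·900 = 1)
(x_2, y_2) = (199·199 + 44·30·30, 199·30 + 30·199) = (79201, 11940)
(x_3, y_3) = (199·79201 + 44·30·11940, 199·11940 + 30·79201) = (31521799, 4752090)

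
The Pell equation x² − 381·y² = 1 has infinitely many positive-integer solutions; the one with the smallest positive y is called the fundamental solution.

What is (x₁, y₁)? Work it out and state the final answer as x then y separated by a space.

d=381: √d = [19; 1,1,12,1,1,38] (ℓ=6, even), read p_5/q_5
i=0: a=19 ⇒ p=19, q=1
i=1: a=1 ⇒ p=20, q=1
i=2: a=1 ⇒ p=39, q=2
i=3: a=12 ⇒ p=488, q=25
i=4: a=1 ⇒ p=527, q=27
i=5: a=1 ⇒ p=1015, q=52
(x₁, y₁) = (1015, 52);  1015² − 381·52² = 1 ✓

1015 52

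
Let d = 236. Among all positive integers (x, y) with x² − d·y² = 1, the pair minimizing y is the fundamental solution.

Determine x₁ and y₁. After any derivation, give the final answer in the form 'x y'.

561799 36570

[15; 2,1,3,5,1,6,1,5,3,1,2,30] for √236; ℓ=12 ⇒ convergent index 11
k=0  a_k=15  p_k/q_k = 15/1
…
k=3  a_k=3  p_k/q_k = 169/11
k=4  a_k=5  p_k/q_k = 891/58
…
k=6  a_k=6  p_k/q_k = 7251/472
…
k=10  a_k=1  p_k/q_k = 203535/13249
k=11  a_k=2  p_k/q_k = 561799/36570
fundamental: x₁=561799, y₁=36570  (since 315618116401 − 236·1337364900 = 1)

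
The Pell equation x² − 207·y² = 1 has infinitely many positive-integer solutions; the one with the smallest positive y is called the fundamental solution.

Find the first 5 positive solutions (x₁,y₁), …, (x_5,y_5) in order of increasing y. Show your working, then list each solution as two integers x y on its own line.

d=207: √d = [14; 2,1,1,2,1,1,2,28] (ℓ=8, even), read p_7/q_7
step 0: (14, 1)  from 14·(1,0) + (0,1)
…
step 4: (187, 13)  from 2·(72,5) + (43,3)
…
step 6: (446, 31)  from 1·(259,18) + (187,13)
step 7: (1151, 80)  from 2·(446,31) + (259,18)
→ (1151, 80).  Check: 1151²=1324801, 207·80²=1324800, difference 1.
n=2: (1151,80)∘(1151,80) = (1151·1151+207·80·80, 1151·80+80·1151) = (2649601,184160)
n=3: (2649601,184160)∘(1151,80) = (1151·2649601+207·80·184160, 1151·184160+80·2649601) = (6099380351,423936240)
n=4: (6099380351,423936240)∘(1151,80) = (1151·6099380351+207·80·423936240, 1151·423936240+80·6099380351) = (14040770918401,975901040320)
n=5: (14040770918401,975901040320)∘(1151,80) = (1151·14040770918401+207·80·975901040320, 1151·975901040320+80·14040770918401) = (32321848554778751,2246523770880400)

1151 80
2649601 184160
6099380351 423936240
14040770918401 975901040320
32321848554778751 2246523770880400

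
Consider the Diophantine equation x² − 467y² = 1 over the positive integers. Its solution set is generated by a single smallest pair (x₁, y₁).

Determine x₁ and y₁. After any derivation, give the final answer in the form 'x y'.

1625626 75225

√467 → a₀=21, period (1,1,1,1,3,…,1,1,42); ℓ=14 even so k=13
step 0: (21, 1)  from 21·(1,0) + (0,1)
…
step 7: (27164, 1257)  from 21·(1275,59) + (389,18)
…
step 10: (358232, 16577)  from 1·(275465,12747) + (82767,3830)
step 11: (633697, 29324)  from 1·(358232,16577) + (275465,12747)
step 12: (991929, 45901)  from 1·(633697,29324) + (358232,16577)
step 13: (1625626, 75225)  from 1·(991929,45901) + (633697,29324)
fundamental: x₁=1625626, y₁=75225  (since 2642659891876 − 467·5658800625 = 1)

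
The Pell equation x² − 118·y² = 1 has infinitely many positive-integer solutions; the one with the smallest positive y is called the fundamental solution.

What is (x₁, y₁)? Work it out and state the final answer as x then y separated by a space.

√118 = [10; 1,6,3,2,10,2,3,6,1,20, …], period ℓ=10 (even) → k=9
a_0=10:  p_0=10·1+0=10,  q_0=10·0+1=1
…
a_3=3:  p_3=3·76+11=239,  q_3=3·7+1=22
a_4=2:  p_4=2·239+76=554,  q_4=2·22+7=51
a_5=10:  p_5=10·554+239=5779,  q_5=10·51+22=532
a_6=2:  p_6=2·5779+554=12112,  q_6=2·532+51=1115
…
a_8=6:  p_8=6·42115+12112=264802,  q_8=6·3877+1115=24377
a_9=1:  p_9=1·264802+42115=306917,  q_9=1·24377+3877=28254
→ (306917, 28254).  Check: 306917²=94198044889, 118·28254²=94198044888, difference 1.

306917 28254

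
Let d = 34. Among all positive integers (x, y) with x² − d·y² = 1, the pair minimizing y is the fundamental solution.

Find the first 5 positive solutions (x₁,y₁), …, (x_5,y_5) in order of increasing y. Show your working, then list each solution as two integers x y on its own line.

√34 = [5; 1,4,1,10, …], period ℓ=4 (even) → k=3
k=0  a_k=5  p_k/q_k = 5/1
k=1  a_k=1  p_k/q_k = 6/1
k=2  a_k=4  p_k/q_k = 29/5
k=3  a_k=1  p_k/q_k = 35/6
→ (35, 6).  Check: 35²=1225, 34·6²=1224, difference 1.
(x_2, y_2) = (35·35 + 34·6·6, 35·6 + 6·35) = (2449, 420)
(x_3, y_3) = (35·2449 + 34·6·420, 35·420 + 6·2449) = (171395, 29394)
(x_4, y_4) = (35·171395 + 34·6·29394, 35·29394 + 6·171395) = (11995201, 2057160)
(x_5, y_5) = (35·11995201 + 34·6·2057160, 35·2057160 + 6·11995201) = (839492675, 143971806)

35 6
2449 420
171395 29394
11995201 2057160
839492675 143971806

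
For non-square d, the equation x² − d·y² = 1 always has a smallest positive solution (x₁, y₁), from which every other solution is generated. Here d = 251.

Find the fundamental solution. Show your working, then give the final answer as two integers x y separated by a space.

√251 = [15; 1,5,2,1,2,…,5,1,30, …], period ℓ=14 (even) → k=13
i=0: a=15 ⇒ p=15, q=1
i=1: a=1 ⇒ p=16, q=1
…
i=5: a=2 ⇒ p=808, q=51
i=6: a=2 ⇒ p=1917, q=121
i=7: a=15 ⇒ p=29563, q=1866
i=8: a=2 ⇒ p=61043, q=3853
…
i=11: a=2 ⇒ p=577033, q=36422
i=12: a=5 ⇒ p=3097857, q=195535
i=13: a=1 ⇒ p=3674890, q=231957
fundamental: x₁=3674890, y₁=231957  (since 13504816512100 − 251·53804049849 = 1)

3674890 231957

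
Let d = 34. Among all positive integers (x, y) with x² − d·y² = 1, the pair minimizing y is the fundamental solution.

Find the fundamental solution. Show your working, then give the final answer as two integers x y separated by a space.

35 6

d=34: √d = [5; 1,4,1,10] (ℓ=4, even), read p_3/q_3
step 0: (5, 1)  from 5·(1,0) + (0,1)
…
step 2: (29, 5)  from 4·(6,1) + (5,1)
step 3: (35, 6)  from 1·(29,5) + (6,1)
→ (35, 6).  Check: 35²=1225, 34·6²=1224, difference 1.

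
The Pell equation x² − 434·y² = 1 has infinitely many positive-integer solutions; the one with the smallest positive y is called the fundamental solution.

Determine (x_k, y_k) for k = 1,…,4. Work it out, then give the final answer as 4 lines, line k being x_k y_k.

√434 → a₀=20, period (1,4,1,40); ℓ=4 even so k=3
k=0  a_k=20  p_k/q_k = 20/1
…
k=2  a_k=4  p_k/q_k = 104/5
k=3  a_k=1  p_k/q_k = 125/6
fundamental: x₁=125, y₁=6  (since 15625 − 434·36 = 1)
n=2: (125,6)∘(125,6) = (125·125+434·6·6, 125·6+6·125) = (31249,1500)
n=3: (31249,1500)∘(125,6) = (125·31249+434·6·1500, 125·1500+6·31249) = (7812125,374994)
n=4: (7812125,374994)∘(125,6) = (125·7812125+434·6·374994, 125·374994+6·7812125) = (1953000001,93747000)

125 6
31249 1500
7812125 374994
1953000001 93747000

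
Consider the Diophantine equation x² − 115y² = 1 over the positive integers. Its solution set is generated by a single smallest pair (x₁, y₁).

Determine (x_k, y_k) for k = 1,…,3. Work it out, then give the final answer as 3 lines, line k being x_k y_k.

1126 105
2535751 236460
5710510126 532507815

d=115: √d = [10; 1,2,1,1,1,1,1,2,1,20] (ℓ=10, even), read p_9/q_9
a_0=10:  p_0=10·1+0=10,  q_0=10·0+1=1
a_1=1:  p_1=1·10+1=11,  q_1=1·1+0=1
…
a_3=1:  p_3=1·32+11=43,  q_3=1·3+1=4
…
a_8=2:  p_8=2·311+193=815,  q_8=2·29+18=76
a_9=1:  p_9=1·815+311=1126,  q_9=1·76+29=105
(x₁, y₁) = (1126, 105);  1126² − 115·105² = 1 ✓
n=2: (1126,105)∘(1126,105) = (1126·1126+115·105·105, 1126·105+105·1126) = (2535751,236460)
n=3: (2535751,236460)∘(1126,105) = (1126·2535751+115·105·236460, 1126·236460+105·2535751) = (5710510126,532507815)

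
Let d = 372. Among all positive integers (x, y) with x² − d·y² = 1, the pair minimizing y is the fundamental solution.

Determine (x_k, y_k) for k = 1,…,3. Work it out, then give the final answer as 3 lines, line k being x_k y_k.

d=372: √d = [19; 3,2,12,2,3,38] (ℓ=6, even), read p_5/q_5
i=0: a=19 ⇒ p=19, q=1
…
i=2: a=2 ⇒ p=135, q=7
…
i=4: a=2 ⇒ p=3491, q=181
i=5: a=3 ⇒ p=12151, q=630
(x₁, y₁) = (12151, 630);  12151² − 372·630² = 1 ✓
(12151+630√372)^2 = 295293601 + 15310260√372
(12151+630√372)^3 = 7176225079351 + 372069937890√372

12151 630
295293601 15310260
7176225079351 372069937890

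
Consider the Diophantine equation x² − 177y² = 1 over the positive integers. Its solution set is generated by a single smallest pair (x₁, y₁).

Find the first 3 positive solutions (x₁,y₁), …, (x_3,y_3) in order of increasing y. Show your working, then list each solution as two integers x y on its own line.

√177 → a₀=13, period (3,3,2,8,2,3,3,26); ℓ=8 even so k=7
step 0: (13, 1)  from 13·(1,0) + (0,1)
step 1: (40, 3)  from 3·(13,1) + (1,0)
…
step 6: (18985, 1427)  from 3·(5468,411) + (2581,194)
step 7: (62423, 4692)  from 3·(18985,1427) + (5468,411)
→ (62423, 4692).  Check: 62423²=3896630929, 177·4692²=3896630928, difference 1.
k=2:  x_2 = 62423·62423+177·4692·4692 = 7793261857,  y_2 = 62423·4692+4692·62423 = 585777432
k=3:  x_3 = 62423·7793261857+177·4692·585777432 = 972957569736599,  y_3 = 62423·585777432+4692·7793261857 = 73131969270780

62423 4692
7793261857 585777432
972957569736599 73131969270780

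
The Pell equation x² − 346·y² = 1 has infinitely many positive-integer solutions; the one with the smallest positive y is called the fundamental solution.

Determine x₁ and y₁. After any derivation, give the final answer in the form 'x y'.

√346 = [18; 1,1,1,1,36, …], period ℓ=5 (odd) → k=9
step 0: (18, 1)  from 18·(1,0) + (0,1)
step 1: (19, 1)  from 1·(18,1) + (1,0)
…
step 6: (3497, 188)  from 1·(3404,183) + (93,5)
…
step 8: (10398, 559)  from 1·(6901,371) + (3497,188)
step 9: (17299, 930)  from 1·(10398,559) + (6901,371)
(x₁, y₁) = (17299, 930);  17299² − 346·930² = 1 ✓

17299 930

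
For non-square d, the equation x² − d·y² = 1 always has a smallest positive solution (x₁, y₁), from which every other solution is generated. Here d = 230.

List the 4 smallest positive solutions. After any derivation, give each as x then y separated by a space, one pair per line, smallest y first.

91 6
16561 1092
3014011 198738
548533441 36169224

√230 = [15; 6,30, …], period ℓ=2 (even) → k=1
i=0: a=15 ⇒ p=15, q=1
i=1: a=6 ⇒ p=91, q=6
(x₁, y₁) = (91, 6);  91² − 230·6² = 1 ✓
(x_2, y_2) = (91·91 + 230·6·6, 91·6 + 6·91) = (16561, 1092)
(x_3, y_3) = (91·16561 + 230·6·1092, 91·1092 + 6·16561) = (3014011, 198738)
(x_4, y_4) = (91·3014011 + 230·6·198738, 91·198738 + 6·3014011) = (548533441, 36169224)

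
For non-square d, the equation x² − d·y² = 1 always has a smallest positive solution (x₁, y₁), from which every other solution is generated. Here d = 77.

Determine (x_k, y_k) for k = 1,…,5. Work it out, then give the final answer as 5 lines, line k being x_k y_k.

[8; 1,3,2,3,1,16] for √77; ℓ=6 ⇒ convergent index 5
k=0  a_k=8  p_k/q_k = 8/1
…
k=2  a_k=3  p_k/q_k = 35/4
…
k=4  a_k=3  p_k/q_k = 272/31
k=5  a_k=1  p_k/q_k = 351/40
→ (351, 40).  Check: 351²=123201, 77·40²=123200, difference 1.
k=2:  x_2 = 351·351+77·40·40 = 246401,  y_2 = 351·40+40·351 = 28080
k=3:  x_3 = 351·246401+77·40·28080 = 172973151,  y_3 = 351·28080+40·246401 = 19712120
k=4:  x_4 = 351·172973151+77·40·19712120 = 121426905601,  y_4 = 351·19712120+40·172973151 = 13837880160
k=5:  x_5 = 351·121426905601+77·40·13837880160 = 85241514758751,  y_5 = 351·13837880160+40·121426905601 = 9714172160200

351 40
246401 28080
172973151 19712120
121426905601 13837880160
85241514758751 9714172160200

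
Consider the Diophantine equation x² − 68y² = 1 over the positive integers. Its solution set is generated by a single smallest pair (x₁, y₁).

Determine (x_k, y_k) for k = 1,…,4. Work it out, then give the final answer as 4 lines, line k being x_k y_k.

33 4
2177 264
143649 17420
9478657 1149456

√68 → a₀=8, period (4,16); ℓ=2 even so k=1
step 0: (8, 1)  from 8·(1,0) + (0,1)
step 1: (33, 4)  from 4·(8,1) + (1,0)
(x₁, y₁) = (33, 4);  33² − 68·4² = 1 ✓
n=2: (33,4)∘(33,4) = (33·33+68·4·4, 33·4+4·33) = (2177,264)
n=3: (2177,264)∘(33,4) = (33·2177+68·4·264, 33·264+4·2177) = (143649,17420)
n=4: (143649,17420)∘(33,4) = (33·143649+68·4·17420, 33·17420+4·143649) = (9478657,1149456)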